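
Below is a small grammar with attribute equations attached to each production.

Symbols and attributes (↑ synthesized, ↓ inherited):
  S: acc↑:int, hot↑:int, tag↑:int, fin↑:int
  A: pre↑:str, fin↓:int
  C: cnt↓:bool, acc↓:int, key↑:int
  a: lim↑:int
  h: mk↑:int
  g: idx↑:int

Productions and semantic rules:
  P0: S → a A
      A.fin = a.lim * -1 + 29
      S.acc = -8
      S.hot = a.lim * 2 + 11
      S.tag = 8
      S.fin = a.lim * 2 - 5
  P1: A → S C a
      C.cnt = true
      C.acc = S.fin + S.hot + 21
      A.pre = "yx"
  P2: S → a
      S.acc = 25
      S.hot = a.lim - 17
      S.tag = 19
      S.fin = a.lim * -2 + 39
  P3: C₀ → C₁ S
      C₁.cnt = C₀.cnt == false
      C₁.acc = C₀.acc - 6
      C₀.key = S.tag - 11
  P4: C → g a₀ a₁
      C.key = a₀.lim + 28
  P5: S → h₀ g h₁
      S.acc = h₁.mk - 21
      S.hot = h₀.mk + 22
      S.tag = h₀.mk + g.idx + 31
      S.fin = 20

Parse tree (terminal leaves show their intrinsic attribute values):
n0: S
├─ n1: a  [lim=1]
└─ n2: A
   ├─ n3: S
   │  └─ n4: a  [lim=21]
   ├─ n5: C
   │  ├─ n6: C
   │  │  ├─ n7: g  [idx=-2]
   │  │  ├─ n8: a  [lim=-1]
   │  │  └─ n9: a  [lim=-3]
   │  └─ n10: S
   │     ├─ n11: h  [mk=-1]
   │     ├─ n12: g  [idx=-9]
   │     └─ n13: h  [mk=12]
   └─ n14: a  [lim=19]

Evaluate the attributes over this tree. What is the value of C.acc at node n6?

1. n1.lim = 1  [terminal]
2. n2.fin = 28  [a.lim * -1 + 29]
3. n4.lim = 21  [terminal]
4. n3.acc = 25  [25]
5. n3.hot = 4  [a.lim - 17]
6. n3.tag = 19  [19]
7. n3.fin = -3  [a.lim * -2 + 39]
8. n5.cnt = true  [true]
9. n5.acc = 22  [S.fin + S.hot + 21]
10. n6.cnt = false  [C₀.cnt == false]
11. n6.acc = 16  [C₀.acc - 6]
12. n7.idx = -2  [terminal]
13. n8.lim = -1  [terminal]
14. n9.lim = -3  [terminal]
15. n6.key = 27  [a₀.lim + 28]
16. n11.mk = -1  [terminal]
17. n12.idx = -9  [terminal]
18. n13.mk = 12  [terminal]
19. n10.acc = -9  [h₁.mk - 21]
20. n10.hot = 21  [h₀.mk + 22]
21. n10.tag = 21  [h₀.mk + g.idx + 31]
22. n10.fin = 20  [20]
23. n5.key = 10  [S.tag - 11]
24. n14.lim = 19  [terminal]
25. n2.pre = "yx"  ["yx"]
26. n0.acc = -8  [-8]
27. n0.hot = 13  [a.lim * 2 + 11]
28. n0.tag = 8  [8]
29. n0.fin = -3  [a.lim * 2 - 5]

16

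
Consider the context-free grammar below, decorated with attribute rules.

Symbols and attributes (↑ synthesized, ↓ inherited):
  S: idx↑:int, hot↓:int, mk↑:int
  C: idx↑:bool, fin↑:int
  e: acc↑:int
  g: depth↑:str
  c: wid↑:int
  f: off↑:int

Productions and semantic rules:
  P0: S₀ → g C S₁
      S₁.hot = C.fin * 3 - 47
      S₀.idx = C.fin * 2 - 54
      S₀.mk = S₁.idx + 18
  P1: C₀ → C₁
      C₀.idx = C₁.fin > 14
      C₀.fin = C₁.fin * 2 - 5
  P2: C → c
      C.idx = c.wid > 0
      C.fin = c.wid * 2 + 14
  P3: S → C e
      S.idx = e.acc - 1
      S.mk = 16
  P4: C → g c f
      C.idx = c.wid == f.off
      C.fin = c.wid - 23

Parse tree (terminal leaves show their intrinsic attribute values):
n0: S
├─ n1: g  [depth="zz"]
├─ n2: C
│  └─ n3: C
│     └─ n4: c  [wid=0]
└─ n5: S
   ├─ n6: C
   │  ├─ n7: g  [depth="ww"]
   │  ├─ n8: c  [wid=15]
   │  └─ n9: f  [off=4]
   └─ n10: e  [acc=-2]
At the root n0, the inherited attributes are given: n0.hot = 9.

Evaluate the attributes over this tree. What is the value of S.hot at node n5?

1. n0.hot = 9  [given at root]
2. n1.depth = "zz"  [terminal]
3. n4.wid = 0  [terminal]
4. n3.idx = false  [c.wid > 0]
5. n3.fin = 14  [c.wid * 2 + 14]
6. n2.idx = false  [C₁.fin > 14]
7. n2.fin = 23  [C₁.fin * 2 - 5]
8. n5.hot = 22  [C.fin * 3 - 47]
9. n7.depth = "ww"  [terminal]
10. n8.wid = 15  [terminal]
11. n9.off = 4  [terminal]
12. n6.idx = false  [c.wid == f.off]
13. n6.fin = -8  [c.wid - 23]
14. n10.acc = -2  [terminal]
15. n5.idx = -3  [e.acc - 1]
16. n5.mk = 16  [16]
17. n0.idx = -8  [C.fin * 2 - 54]
18. n0.mk = 15  [S₁.idx + 18]

22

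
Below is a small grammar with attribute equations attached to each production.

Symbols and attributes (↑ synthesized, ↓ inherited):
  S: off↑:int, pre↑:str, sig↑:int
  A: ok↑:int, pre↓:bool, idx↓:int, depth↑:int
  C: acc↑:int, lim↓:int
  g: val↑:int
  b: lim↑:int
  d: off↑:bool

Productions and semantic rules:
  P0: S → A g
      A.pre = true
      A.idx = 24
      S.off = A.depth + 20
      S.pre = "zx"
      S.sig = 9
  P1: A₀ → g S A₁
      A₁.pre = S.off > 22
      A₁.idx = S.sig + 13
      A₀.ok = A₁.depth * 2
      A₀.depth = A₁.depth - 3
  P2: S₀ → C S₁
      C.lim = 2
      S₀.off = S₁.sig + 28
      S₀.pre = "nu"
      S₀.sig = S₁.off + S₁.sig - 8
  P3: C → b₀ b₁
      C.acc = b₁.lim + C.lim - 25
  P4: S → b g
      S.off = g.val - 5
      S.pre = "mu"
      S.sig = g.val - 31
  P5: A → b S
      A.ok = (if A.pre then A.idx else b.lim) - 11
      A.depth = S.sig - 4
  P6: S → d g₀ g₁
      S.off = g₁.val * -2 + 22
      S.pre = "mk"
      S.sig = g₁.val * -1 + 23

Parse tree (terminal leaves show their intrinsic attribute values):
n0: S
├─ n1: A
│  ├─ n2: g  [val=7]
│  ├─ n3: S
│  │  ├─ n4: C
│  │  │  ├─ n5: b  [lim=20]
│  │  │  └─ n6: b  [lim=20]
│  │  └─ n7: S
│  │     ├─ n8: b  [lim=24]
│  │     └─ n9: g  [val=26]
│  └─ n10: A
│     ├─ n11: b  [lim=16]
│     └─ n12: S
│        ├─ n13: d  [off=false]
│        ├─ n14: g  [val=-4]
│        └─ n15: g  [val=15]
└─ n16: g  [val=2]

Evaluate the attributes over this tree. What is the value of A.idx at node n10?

21

1. n1.pre = true  [true]
2. n1.idx = 24  [24]
3. n2.val = 7  [terminal]
4. n4.lim = 2  [2]
5. n5.lim = 20  [terminal]
6. n6.lim = 20  [terminal]
7. n4.acc = -3  [b₁.lim + C.lim - 25]
8. n8.lim = 24  [terminal]
9. n9.val = 26  [terminal]
10. n7.off = 21  [g.val - 5]
11. n7.pre = "mu"  ["mu"]
12. n7.sig = -5  [g.val - 31]
13. n3.off = 23  [S₁.sig + 28]
14. n3.pre = "nu"  ["nu"]
15. n3.sig = 8  [S₁.off + S₁.sig - 8]
16. n10.pre = true  [S.off > 22]
17. n10.idx = 21  [S.sig + 13]
18. n11.lim = 16  [terminal]
19. n13.off = false  [terminal]
20. n14.val = -4  [terminal]
21. n15.val = 15  [terminal]
22. n12.off = -8  [g₁.val * -2 + 22]
23. n12.pre = "mk"  ["mk"]
24. n12.sig = 8  [g₁.val * -1 + 23]
25. n10.ok = 10  [(if A.pre then A.idx else b.lim) - 11]
26. n10.depth = 4  [S.sig - 4]
27. n1.ok = 8  [A₁.depth * 2]
28. n1.depth = 1  [A₁.depth - 3]
29. n16.val = 2  [terminal]
30. n0.off = 21  [A.depth + 20]
31. n0.pre = "zx"  ["zx"]
32. n0.sig = 9  [9]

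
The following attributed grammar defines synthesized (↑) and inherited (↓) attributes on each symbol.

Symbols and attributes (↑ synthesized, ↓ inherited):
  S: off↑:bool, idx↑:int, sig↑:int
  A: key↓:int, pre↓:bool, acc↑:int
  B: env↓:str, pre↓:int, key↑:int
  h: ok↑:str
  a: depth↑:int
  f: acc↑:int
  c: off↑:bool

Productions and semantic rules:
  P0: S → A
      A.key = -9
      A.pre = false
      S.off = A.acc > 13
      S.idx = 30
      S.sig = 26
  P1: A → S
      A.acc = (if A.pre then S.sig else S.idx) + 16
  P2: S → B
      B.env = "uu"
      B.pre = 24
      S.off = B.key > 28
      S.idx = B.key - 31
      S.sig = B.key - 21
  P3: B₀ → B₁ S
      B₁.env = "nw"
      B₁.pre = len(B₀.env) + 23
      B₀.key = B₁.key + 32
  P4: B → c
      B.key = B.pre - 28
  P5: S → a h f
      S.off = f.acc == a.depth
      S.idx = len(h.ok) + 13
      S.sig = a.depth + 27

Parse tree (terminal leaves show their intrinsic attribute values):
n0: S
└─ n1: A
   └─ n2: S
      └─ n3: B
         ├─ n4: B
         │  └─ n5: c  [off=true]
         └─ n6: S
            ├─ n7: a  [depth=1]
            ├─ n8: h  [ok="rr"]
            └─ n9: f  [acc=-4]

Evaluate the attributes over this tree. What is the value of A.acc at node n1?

14

1. n1.key = -9  [-9]
2. n1.pre = false  [false]
3. n3.env = "uu"  ["uu"]
4. n3.pre = 24  [24]
5. n4.env = "nw"  ["nw"]
6. n4.pre = 25  [len(B₀.env) + 23]
7. n5.off = true  [terminal]
8. n4.key = -3  [B.pre - 28]
9. n7.depth = 1  [terminal]
10. n8.ok = "rr"  [terminal]
11. n9.acc = -4  [terminal]
12. n6.off = false  [f.acc == a.depth]
13. n6.idx = 15  [len(h.ok) + 13]
14. n6.sig = 28  [a.depth + 27]
15. n3.key = 29  [B₁.key + 32]
16. n2.off = true  [B.key > 28]
17. n2.idx = -2  [B.key - 31]
18. n2.sig = 8  [B.key - 21]
19. n1.acc = 14  [(if A.pre then S.sig else S.idx) + 16]
20. n0.off = true  [A.acc > 13]
21. n0.idx = 30  [30]
22. n0.sig = 26  [26]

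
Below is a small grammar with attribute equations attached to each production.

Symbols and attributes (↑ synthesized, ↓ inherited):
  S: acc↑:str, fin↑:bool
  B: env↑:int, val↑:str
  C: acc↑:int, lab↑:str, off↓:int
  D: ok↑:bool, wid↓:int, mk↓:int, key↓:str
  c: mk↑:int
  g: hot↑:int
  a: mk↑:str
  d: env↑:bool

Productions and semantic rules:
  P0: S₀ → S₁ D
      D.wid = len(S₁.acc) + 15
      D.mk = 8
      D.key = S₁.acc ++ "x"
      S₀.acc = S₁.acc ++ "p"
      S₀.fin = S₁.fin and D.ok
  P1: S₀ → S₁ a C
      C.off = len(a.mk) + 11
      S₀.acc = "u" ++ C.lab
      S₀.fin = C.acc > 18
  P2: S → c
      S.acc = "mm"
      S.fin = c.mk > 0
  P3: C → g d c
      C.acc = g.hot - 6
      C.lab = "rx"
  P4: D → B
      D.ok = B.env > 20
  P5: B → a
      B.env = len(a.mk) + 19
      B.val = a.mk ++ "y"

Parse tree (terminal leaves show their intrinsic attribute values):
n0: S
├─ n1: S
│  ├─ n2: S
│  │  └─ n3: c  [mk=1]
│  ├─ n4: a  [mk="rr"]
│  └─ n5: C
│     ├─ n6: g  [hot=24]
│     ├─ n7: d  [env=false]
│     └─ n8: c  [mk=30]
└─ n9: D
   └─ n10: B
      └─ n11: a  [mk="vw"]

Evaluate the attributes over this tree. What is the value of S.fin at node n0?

1. n3.mk = 1  [terminal]
2. n2.acc = "mm"  ["mm"]
3. n2.fin = true  [c.mk > 0]
4. n4.mk = "rr"  [terminal]
5. n5.off = 13  [len(a.mk) + 11]
6. n6.hot = 24  [terminal]
7. n7.env = false  [terminal]
8. n8.mk = 30  [terminal]
9. n5.acc = 18  [g.hot - 6]
10. n5.lab = "rx"  ["rx"]
11. n1.acc = "urx"  ["u" ++ C.lab]
12. n1.fin = false  [C.acc > 18]
13. n9.wid = 18  [len(S₁.acc) + 15]
14. n9.mk = 8  [8]
15. n9.key = "urxx"  [S₁.acc ++ "x"]
16. n11.mk = "vw"  [terminal]
17. n10.env = 21  [len(a.mk) + 19]
18. n10.val = "vwy"  [a.mk ++ "y"]
19. n9.ok = true  [B.env > 20]
20. n0.acc = "urxp"  [S₁.acc ++ "p"]
21. n0.fin = false  [S₁.fin and D.ok]

false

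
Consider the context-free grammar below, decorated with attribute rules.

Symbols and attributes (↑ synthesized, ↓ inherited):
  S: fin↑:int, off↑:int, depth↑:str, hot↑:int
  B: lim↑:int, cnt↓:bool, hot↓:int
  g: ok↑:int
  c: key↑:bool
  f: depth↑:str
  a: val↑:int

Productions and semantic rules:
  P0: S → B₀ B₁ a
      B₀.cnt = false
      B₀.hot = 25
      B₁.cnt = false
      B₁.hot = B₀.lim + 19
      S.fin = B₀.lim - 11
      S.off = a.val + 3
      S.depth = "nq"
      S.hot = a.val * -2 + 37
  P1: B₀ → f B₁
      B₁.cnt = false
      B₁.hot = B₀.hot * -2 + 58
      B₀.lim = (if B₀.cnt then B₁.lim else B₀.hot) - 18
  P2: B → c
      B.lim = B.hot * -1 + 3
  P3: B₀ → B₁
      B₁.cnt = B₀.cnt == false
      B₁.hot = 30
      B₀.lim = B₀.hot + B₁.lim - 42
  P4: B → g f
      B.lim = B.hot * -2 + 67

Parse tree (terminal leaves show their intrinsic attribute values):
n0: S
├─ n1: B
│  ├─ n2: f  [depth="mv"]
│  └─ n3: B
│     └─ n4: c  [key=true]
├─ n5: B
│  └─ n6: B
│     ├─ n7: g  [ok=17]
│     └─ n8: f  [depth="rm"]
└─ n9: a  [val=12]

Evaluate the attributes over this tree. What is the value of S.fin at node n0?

1. n1.cnt = false  [false]
2. n1.hot = 25  [25]
3. n2.depth = "mv"  [terminal]
4. n3.cnt = false  [false]
5. n3.hot = 8  [B₀.hot * -2 + 58]
6. n4.key = true  [terminal]
7. n3.lim = -5  [B.hot * -1 + 3]
8. n1.lim = 7  [(if B₀.cnt then B₁.lim else B₀.hot) - 18]
9. n5.cnt = false  [false]
10. n5.hot = 26  [B₀.lim + 19]
11. n6.cnt = true  [B₀.cnt == false]
12. n6.hot = 30  [30]
13. n7.ok = 17  [terminal]
14. n8.depth = "rm"  [terminal]
15. n6.lim = 7  [B.hot * -2 + 67]
16. n5.lim = -9  [B₀.hot + B₁.lim - 42]
17. n9.val = 12  [terminal]
18. n0.fin = -4  [B₀.lim - 11]
19. n0.off = 15  [a.val + 3]
20. n0.depth = "nq"  ["nq"]
21. n0.hot = 13  [a.val * -2 + 37]

-4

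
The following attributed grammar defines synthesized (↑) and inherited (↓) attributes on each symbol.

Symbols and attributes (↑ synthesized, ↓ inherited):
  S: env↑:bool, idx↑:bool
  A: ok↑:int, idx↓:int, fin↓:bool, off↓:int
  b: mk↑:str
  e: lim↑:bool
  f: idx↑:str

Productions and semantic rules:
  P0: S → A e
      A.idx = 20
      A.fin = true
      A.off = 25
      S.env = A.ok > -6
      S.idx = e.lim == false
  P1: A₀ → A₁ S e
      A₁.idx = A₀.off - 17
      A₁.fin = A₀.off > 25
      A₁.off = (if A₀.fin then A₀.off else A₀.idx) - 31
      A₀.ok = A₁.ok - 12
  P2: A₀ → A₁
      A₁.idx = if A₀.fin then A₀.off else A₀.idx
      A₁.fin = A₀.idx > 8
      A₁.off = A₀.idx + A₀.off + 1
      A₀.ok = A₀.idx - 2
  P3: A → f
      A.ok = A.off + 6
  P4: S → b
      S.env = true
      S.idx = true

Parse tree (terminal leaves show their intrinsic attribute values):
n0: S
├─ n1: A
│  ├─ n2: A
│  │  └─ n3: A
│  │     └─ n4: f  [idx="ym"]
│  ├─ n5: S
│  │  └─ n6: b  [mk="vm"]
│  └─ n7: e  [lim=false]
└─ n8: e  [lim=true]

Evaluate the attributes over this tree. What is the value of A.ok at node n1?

1. n1.idx = 20  [20]
2. n1.fin = true  [true]
3. n1.off = 25  [25]
4. n2.idx = 8  [A₀.off - 17]
5. n2.fin = false  [A₀.off > 25]
6. n2.off = -6  [(if A₀.fin then A₀.off else A₀.idx) - 31]
7. n3.idx = 8  [if A₀.fin then A₀.off else A₀.idx]
8. n3.fin = false  [A₀.idx > 8]
9. n3.off = 3  [A₀.idx + A₀.off + 1]
10. n4.idx = "ym"  [terminal]
11. n3.ok = 9  [A.off + 6]
12. n2.ok = 6  [A₀.idx - 2]
13. n6.mk = "vm"  [terminal]
14. n5.env = true  [true]
15. n5.idx = true  [true]
16. n7.lim = false  [terminal]
17. n1.ok = -6  [A₁.ok - 12]
18. n8.lim = true  [terminal]
19. n0.env = false  [A.ok > -6]
20. n0.idx = false  [e.lim == false]

-6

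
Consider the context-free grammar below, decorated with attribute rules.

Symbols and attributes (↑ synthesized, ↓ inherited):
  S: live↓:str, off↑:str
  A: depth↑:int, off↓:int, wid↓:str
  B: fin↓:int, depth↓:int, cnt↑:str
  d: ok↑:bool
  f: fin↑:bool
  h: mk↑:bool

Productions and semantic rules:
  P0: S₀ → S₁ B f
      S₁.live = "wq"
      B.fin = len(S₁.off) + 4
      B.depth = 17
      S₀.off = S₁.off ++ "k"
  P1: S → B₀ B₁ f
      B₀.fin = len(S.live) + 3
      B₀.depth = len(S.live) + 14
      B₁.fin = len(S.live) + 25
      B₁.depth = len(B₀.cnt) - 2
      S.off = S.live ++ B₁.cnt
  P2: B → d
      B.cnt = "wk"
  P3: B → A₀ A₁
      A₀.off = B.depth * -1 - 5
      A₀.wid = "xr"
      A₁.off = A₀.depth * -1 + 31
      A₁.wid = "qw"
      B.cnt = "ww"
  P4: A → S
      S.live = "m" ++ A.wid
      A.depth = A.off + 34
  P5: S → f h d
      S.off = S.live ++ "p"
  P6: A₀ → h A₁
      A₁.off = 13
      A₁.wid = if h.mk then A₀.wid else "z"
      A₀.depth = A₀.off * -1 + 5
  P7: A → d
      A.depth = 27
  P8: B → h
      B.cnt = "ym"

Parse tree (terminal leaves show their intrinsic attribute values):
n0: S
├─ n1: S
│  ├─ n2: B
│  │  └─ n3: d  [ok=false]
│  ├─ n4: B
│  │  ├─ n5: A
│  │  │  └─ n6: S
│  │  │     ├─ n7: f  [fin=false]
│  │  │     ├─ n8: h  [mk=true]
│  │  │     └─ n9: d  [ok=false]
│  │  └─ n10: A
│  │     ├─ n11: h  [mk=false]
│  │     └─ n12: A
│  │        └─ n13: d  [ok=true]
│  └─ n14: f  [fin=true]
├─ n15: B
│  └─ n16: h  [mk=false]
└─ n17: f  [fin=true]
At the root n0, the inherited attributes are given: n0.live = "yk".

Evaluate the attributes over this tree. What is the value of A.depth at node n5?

29

1. n0.live = "yk"  [given at root]
2. n1.live = "wq"  ["wq"]
3. n2.fin = 5  [len(S.live) + 3]
4. n2.depth = 16  [len(S.live) + 14]
5. n3.ok = false  [terminal]
6. n2.cnt = "wk"  ["wk"]
7. n4.fin = 27  [len(S.live) + 25]
8. n4.depth = 0  [len(B₀.cnt) - 2]
9. n5.off = -5  [B.depth * -1 - 5]
10. n5.wid = "xr"  ["xr"]
11. n6.live = "mxr"  ["m" ++ A.wid]
12. n7.fin = false  [terminal]
13. n8.mk = true  [terminal]
14. n9.ok = false  [terminal]
15. n6.off = "mxrp"  [S.live ++ "p"]
16. n5.depth = 29  [A.off + 34]
17. n10.off = 2  [A₀.depth * -1 + 31]
18. n10.wid = "qw"  ["qw"]
19. n11.mk = false  [terminal]
20. n12.off = 13  [13]
21. n12.wid = "z"  [if h.mk then A₀.wid else "z"]
22. n13.ok = true  [terminal]
23. n12.depth = 27  [27]
24. n10.depth = 3  [A₀.off * -1 + 5]
25. n4.cnt = "ww"  ["ww"]
26. n14.fin = true  [terminal]
27. n1.off = "wqww"  [S.live ++ B₁.cnt]
28. n15.fin = 8  [len(S₁.off) + 4]
29. n15.depth = 17  [17]
30. n16.mk = false  [terminal]
31. n15.cnt = "ym"  ["ym"]
32. n17.fin = true  [terminal]
33. n0.off = "wqwwk"  [S₁.off ++ "k"]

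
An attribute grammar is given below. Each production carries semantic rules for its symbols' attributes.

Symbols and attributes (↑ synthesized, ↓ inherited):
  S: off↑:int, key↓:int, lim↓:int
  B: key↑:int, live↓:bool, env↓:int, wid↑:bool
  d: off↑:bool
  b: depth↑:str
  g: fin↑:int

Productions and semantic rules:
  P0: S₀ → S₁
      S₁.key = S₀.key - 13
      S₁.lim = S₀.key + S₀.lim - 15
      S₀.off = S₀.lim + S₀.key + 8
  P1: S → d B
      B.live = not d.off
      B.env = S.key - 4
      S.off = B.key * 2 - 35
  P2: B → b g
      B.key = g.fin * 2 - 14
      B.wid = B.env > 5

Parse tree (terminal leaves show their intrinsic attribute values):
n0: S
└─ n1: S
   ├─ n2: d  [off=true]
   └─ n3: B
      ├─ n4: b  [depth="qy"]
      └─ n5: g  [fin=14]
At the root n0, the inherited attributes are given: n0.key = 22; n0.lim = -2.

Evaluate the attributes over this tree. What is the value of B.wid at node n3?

false

1. n0.key = 22  [given at root]
2. n0.lim = -2  [given at root]
3. n1.key = 9  [S₀.key - 13]
4. n1.lim = 5  [S₀.key + S₀.lim - 15]
5. n2.off = true  [terminal]
6. n3.live = false  [not d.off]
7. n3.env = 5  [S.key - 4]
8. n4.depth = "qy"  [terminal]
9. n5.fin = 14  [terminal]
10. n3.key = 14  [g.fin * 2 - 14]
11. n3.wid = false  [B.env > 5]
12. n1.off = -7  [B.key * 2 - 35]
13. n0.off = 28  [S₀.lim + S₀.key + 8]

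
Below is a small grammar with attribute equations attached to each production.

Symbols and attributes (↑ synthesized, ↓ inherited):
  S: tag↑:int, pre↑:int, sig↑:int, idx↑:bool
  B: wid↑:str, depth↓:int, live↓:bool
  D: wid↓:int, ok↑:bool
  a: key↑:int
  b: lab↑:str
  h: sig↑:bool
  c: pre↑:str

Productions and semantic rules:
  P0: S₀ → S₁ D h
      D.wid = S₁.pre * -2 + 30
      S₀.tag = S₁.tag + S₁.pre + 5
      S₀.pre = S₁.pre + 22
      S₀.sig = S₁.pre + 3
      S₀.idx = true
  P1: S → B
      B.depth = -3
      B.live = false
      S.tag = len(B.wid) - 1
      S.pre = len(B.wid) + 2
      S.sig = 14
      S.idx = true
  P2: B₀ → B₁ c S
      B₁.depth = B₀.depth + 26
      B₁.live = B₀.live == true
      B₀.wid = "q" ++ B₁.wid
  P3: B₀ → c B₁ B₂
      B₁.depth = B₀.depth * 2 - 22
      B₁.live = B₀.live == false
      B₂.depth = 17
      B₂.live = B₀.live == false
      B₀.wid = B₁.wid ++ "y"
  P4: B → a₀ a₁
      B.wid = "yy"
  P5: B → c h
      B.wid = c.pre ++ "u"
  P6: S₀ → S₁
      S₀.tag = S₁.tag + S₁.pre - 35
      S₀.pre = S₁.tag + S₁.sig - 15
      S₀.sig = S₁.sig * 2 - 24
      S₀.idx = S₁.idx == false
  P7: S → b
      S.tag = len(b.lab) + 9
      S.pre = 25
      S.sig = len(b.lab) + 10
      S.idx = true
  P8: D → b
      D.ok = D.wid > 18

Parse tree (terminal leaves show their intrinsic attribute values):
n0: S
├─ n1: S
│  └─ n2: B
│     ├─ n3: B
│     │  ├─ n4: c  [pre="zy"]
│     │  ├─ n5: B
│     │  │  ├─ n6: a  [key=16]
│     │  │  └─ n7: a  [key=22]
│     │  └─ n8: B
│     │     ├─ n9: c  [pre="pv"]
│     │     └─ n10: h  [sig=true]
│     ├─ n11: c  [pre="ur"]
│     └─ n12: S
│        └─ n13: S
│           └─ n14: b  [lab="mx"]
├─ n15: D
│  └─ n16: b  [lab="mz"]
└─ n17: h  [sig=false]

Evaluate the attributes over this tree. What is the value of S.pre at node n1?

6

1. n2.depth = -3  [-3]
2. n2.live = false  [false]
3. n3.depth = 23  [B₀.depth + 26]
4. n3.live = false  [B₀.live == true]
5. n4.pre = "zy"  [terminal]
6. n5.depth = 24  [B₀.depth * 2 - 22]
7. n5.live = true  [B₀.live == false]
8. n6.key = 16  [terminal]
9. n7.key = 22  [terminal]
10. n5.wid = "yy"  ["yy"]
11. n8.depth = 17  [17]
12. n8.live = true  [B₀.live == false]
13. n9.pre = "pv"  [terminal]
14. n10.sig = true  [terminal]
15. n8.wid = "pvu"  [c.pre ++ "u"]
16. n3.wid = "yyy"  [B₁.wid ++ "y"]
17. n11.pre = "ur"  [terminal]
18. n14.lab = "mx"  [terminal]
19. n13.tag = 11  [len(b.lab) + 9]
20. n13.pre = 25  [25]
21. n13.sig = 12  [len(b.lab) + 10]
22. n13.idx = true  [true]
23. n12.tag = 1  [S₁.tag + S₁.pre - 35]
24. n12.pre = 8  [S₁.tag + S₁.sig - 15]
25. n12.sig = 0  [S₁.sig * 2 - 24]
26. n12.idx = false  [S₁.idx == false]
27. n2.wid = "qyyy"  ["q" ++ B₁.wid]
28. n1.tag = 3  [len(B.wid) - 1]
29. n1.pre = 6  [len(B.wid) + 2]
30. n1.sig = 14  [14]
31. n1.idx = true  [true]
32. n15.wid = 18  [S₁.pre * -2 + 30]
33. n16.lab = "mz"  [terminal]
34. n15.ok = false  [D.wid > 18]
35. n17.sig = false  [terminal]
36. n0.tag = 14  [S₁.tag + S₁.pre + 5]
37. n0.pre = 28  [S₁.pre + 22]
38. n0.sig = 9  [S₁.pre + 3]
39. n0.idx = true  [true]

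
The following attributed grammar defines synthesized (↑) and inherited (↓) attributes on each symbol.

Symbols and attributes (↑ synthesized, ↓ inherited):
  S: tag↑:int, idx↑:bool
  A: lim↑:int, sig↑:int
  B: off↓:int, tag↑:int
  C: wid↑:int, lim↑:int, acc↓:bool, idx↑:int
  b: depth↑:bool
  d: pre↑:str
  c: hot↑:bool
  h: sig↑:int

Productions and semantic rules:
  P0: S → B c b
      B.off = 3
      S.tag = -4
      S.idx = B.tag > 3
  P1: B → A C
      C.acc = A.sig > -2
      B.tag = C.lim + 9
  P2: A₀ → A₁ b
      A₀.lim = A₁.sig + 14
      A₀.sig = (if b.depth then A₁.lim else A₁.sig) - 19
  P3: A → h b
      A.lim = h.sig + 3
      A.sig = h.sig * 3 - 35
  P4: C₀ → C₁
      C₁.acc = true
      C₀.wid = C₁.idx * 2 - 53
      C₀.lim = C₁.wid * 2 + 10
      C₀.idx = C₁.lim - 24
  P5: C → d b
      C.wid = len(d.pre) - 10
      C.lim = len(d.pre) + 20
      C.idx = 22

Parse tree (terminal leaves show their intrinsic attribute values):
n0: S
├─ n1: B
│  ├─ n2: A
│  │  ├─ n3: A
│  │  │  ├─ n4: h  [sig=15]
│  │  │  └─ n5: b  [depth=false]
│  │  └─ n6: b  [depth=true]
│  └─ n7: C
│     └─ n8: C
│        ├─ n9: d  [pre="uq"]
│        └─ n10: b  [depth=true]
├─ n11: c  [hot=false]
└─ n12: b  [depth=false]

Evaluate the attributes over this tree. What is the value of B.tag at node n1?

1. n1.off = 3  [3]
2. n4.sig = 15  [terminal]
3. n5.depth = false  [terminal]
4. n3.lim = 18  [h.sig + 3]
5. n3.sig = 10  [h.sig * 3 - 35]
6. n6.depth = true  [terminal]
7. n2.lim = 24  [A₁.sig + 14]
8. n2.sig = -1  [(if b.depth then A₁.lim else A₁.sig) - 19]
9. n7.acc = true  [A.sig > -2]
10. n8.acc = true  [true]
11. n9.pre = "uq"  [terminal]
12. n10.depth = true  [terminal]
13. n8.wid = -8  [len(d.pre) - 10]
14. n8.lim = 22  [len(d.pre) + 20]
15. n8.idx = 22  [22]
16. n7.wid = -9  [C₁.idx * 2 - 53]
17. n7.lim = -6  [C₁.wid * 2 + 10]
18. n7.idx = -2  [C₁.lim - 24]
19. n1.tag = 3  [C.lim + 9]
20. n11.hot = false  [terminal]
21. n12.depth = false  [terminal]
22. n0.tag = -4  [-4]
23. n0.idx = false  [B.tag > 3]

3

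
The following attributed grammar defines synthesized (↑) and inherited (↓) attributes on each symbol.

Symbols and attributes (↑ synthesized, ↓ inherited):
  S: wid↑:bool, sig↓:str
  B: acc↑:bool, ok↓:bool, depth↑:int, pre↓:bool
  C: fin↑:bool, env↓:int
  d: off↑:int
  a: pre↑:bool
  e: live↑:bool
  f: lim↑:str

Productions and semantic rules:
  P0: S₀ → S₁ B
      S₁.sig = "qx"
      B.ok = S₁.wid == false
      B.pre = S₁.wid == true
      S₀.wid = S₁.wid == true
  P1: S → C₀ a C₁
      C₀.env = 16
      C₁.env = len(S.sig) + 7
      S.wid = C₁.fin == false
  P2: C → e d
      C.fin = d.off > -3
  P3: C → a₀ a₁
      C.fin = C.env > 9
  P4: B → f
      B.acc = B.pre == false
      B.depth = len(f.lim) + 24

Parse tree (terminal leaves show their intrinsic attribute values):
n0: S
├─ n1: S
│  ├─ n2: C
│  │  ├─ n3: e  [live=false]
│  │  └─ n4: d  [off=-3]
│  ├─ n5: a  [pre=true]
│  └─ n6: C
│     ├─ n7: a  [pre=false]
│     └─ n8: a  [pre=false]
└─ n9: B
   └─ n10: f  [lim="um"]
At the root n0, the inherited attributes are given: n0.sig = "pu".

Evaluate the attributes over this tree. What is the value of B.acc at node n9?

1. n0.sig = "pu"  [given at root]
2. n1.sig = "qx"  ["qx"]
3. n2.env = 16  [16]
4. n3.live = false  [terminal]
5. n4.off = -3  [terminal]
6. n2.fin = false  [d.off > -3]
7. n5.pre = true  [terminal]
8. n6.env = 9  [len(S.sig) + 7]
9. n7.pre = false  [terminal]
10. n8.pre = false  [terminal]
11. n6.fin = false  [C.env > 9]
12. n1.wid = true  [C₁.fin == false]
13. n9.ok = false  [S₁.wid == false]
14. n9.pre = true  [S₁.wid == true]
15. n10.lim = "um"  [terminal]
16. n9.acc = false  [B.pre == false]
17. n9.depth = 26  [len(f.lim) + 24]
18. n0.wid = true  [S₁.wid == true]

false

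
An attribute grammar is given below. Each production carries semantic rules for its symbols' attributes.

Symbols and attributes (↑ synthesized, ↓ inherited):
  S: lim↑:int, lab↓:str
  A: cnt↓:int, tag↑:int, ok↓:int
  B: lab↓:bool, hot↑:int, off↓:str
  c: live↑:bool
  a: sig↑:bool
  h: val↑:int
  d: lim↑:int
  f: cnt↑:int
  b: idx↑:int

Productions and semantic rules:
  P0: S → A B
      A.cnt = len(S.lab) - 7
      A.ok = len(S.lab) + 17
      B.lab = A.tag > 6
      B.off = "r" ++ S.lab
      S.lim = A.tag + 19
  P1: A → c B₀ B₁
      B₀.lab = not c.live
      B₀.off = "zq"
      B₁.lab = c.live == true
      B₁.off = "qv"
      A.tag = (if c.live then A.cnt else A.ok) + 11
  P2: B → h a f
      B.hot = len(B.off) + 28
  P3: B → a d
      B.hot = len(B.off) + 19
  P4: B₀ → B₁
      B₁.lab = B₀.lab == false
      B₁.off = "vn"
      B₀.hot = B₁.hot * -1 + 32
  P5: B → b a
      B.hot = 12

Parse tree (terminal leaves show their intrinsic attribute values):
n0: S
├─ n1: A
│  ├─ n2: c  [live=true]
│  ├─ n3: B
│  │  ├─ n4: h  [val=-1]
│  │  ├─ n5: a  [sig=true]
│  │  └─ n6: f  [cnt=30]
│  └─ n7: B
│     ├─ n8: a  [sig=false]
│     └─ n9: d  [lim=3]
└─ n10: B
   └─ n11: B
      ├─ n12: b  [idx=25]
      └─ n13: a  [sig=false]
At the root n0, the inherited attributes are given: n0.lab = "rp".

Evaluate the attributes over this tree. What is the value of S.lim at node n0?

1. n0.lab = "rp"  [given at root]
2. n1.cnt = -5  [len(S.lab) - 7]
3. n1.ok = 19  [len(S.lab) + 17]
4. n2.live = true  [terminal]
5. n3.lab = false  [not c.live]
6. n3.off = "zq"  ["zq"]
7. n4.val = -1  [terminal]
8. n5.sig = true  [terminal]
9. n6.cnt = 30  [terminal]
10. n3.hot = 30  [len(B.off) + 28]
11. n7.lab = true  [c.live == true]
12. n7.off = "qv"  ["qv"]
13. n8.sig = false  [terminal]
14. n9.lim = 3  [terminal]
15. n7.hot = 21  [len(B.off) + 19]
16. n1.tag = 6  [(if c.live then A.cnt else A.ok) + 11]
17. n10.lab = false  [A.tag > 6]
18. n10.off = "rrp"  ["r" ++ S.lab]
19. n11.lab = true  [B₀.lab == false]
20. n11.off = "vn"  ["vn"]
21. n12.idx = 25  [terminal]
22. n13.sig = false  [terminal]
23. n11.hot = 12  [12]
24. n10.hot = 20  [B₁.hot * -1 + 32]
25. n0.lim = 25  [A.tag + 19]

25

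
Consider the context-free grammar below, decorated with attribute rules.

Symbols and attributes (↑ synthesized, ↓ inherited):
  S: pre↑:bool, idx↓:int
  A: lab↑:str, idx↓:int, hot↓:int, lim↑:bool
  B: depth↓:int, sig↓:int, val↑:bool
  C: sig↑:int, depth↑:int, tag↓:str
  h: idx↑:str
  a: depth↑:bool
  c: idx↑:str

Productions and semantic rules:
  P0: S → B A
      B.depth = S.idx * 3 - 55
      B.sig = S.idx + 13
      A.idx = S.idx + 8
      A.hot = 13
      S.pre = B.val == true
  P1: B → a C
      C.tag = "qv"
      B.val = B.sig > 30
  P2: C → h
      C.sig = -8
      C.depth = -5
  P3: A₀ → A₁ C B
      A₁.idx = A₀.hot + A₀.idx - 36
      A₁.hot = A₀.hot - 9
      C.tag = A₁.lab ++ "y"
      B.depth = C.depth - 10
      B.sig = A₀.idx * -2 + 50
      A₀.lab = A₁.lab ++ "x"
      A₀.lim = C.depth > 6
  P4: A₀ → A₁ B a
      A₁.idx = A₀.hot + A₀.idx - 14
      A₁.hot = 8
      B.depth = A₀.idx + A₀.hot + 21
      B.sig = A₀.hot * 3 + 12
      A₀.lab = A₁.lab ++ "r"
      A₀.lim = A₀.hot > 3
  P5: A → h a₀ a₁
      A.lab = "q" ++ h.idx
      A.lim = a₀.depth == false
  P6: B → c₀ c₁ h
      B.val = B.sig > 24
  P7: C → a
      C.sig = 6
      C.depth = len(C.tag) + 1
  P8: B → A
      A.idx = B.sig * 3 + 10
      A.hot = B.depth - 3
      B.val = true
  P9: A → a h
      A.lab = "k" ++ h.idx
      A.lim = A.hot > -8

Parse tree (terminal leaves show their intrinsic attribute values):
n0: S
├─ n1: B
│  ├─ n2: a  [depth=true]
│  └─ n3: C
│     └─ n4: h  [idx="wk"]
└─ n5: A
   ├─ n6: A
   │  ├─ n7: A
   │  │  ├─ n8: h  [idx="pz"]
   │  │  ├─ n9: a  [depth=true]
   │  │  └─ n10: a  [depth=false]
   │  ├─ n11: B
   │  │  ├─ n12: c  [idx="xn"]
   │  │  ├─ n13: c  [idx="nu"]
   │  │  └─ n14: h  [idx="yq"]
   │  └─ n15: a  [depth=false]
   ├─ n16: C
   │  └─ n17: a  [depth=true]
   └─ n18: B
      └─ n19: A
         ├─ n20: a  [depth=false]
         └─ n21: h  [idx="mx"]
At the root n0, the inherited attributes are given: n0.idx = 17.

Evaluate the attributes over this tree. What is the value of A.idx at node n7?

1. n0.idx = 17  [given at root]
2. n1.depth = -4  [S.idx * 3 - 55]
3. n1.sig = 30  [S.idx + 13]
4. n2.depth = true  [terminal]
5. n3.tag = "qv"  ["qv"]
6. n4.idx = "wk"  [terminal]
7. n3.sig = -8  [-8]
8. n3.depth = -5  [-5]
9. n1.val = false  [B.sig > 30]
10. n5.idx = 25  [S.idx + 8]
11. n5.hot = 13  [13]
12. n6.idx = 2  [A₀.hot + A₀.idx - 36]
13. n6.hot = 4  [A₀.hot - 9]
14. n7.idx = -8  [A₀.hot + A₀.idx - 14]
15. n7.hot = 8  [8]
16. n8.idx = "pz"  [terminal]
17. n9.depth = true  [terminal]
18. n10.depth = false  [terminal]
19. n7.lab = "qpz"  ["q" ++ h.idx]
20. n7.lim = false  [a₀.depth == false]
21. n11.depth = 27  [A₀.idx + A₀.hot + 21]
22. n11.sig = 24  [A₀.hot * 3 + 12]
23. n12.idx = "xn"  [terminal]
24. n13.idx = "nu"  [terminal]
25. n14.idx = "yq"  [terminal]
26. n11.val = false  [B.sig > 24]
27. n15.depth = false  [terminal]
28. n6.lab = "qpzr"  [A₁.lab ++ "r"]
29. n6.lim = true  [A₀.hot > 3]
30. n16.tag = "qpzry"  [A₁.lab ++ "y"]
31. n17.depth = true  [terminal]
32. n16.sig = 6  [6]
33. n16.depth = 6  [len(C.tag) + 1]
34. n18.depth = -4  [C.depth - 10]
35. n18.sig = 0  [A₀.idx * -2 + 50]
36. n19.idx = 10  [B.sig * 3 + 10]
37. n19.hot = -7  [B.depth - 3]
38. n20.depth = false  [terminal]
39. n21.idx = "mx"  [terminal]
40. n19.lab = "kmx"  ["k" ++ h.idx]
41. n19.lim = true  [A.hot > -8]
42. n18.val = true  [true]
43. n5.lab = "qpzrx"  [A₁.lab ++ "x"]
44. n5.lim = false  [C.depth > 6]
45. n0.pre = false  [B.val == true]

-8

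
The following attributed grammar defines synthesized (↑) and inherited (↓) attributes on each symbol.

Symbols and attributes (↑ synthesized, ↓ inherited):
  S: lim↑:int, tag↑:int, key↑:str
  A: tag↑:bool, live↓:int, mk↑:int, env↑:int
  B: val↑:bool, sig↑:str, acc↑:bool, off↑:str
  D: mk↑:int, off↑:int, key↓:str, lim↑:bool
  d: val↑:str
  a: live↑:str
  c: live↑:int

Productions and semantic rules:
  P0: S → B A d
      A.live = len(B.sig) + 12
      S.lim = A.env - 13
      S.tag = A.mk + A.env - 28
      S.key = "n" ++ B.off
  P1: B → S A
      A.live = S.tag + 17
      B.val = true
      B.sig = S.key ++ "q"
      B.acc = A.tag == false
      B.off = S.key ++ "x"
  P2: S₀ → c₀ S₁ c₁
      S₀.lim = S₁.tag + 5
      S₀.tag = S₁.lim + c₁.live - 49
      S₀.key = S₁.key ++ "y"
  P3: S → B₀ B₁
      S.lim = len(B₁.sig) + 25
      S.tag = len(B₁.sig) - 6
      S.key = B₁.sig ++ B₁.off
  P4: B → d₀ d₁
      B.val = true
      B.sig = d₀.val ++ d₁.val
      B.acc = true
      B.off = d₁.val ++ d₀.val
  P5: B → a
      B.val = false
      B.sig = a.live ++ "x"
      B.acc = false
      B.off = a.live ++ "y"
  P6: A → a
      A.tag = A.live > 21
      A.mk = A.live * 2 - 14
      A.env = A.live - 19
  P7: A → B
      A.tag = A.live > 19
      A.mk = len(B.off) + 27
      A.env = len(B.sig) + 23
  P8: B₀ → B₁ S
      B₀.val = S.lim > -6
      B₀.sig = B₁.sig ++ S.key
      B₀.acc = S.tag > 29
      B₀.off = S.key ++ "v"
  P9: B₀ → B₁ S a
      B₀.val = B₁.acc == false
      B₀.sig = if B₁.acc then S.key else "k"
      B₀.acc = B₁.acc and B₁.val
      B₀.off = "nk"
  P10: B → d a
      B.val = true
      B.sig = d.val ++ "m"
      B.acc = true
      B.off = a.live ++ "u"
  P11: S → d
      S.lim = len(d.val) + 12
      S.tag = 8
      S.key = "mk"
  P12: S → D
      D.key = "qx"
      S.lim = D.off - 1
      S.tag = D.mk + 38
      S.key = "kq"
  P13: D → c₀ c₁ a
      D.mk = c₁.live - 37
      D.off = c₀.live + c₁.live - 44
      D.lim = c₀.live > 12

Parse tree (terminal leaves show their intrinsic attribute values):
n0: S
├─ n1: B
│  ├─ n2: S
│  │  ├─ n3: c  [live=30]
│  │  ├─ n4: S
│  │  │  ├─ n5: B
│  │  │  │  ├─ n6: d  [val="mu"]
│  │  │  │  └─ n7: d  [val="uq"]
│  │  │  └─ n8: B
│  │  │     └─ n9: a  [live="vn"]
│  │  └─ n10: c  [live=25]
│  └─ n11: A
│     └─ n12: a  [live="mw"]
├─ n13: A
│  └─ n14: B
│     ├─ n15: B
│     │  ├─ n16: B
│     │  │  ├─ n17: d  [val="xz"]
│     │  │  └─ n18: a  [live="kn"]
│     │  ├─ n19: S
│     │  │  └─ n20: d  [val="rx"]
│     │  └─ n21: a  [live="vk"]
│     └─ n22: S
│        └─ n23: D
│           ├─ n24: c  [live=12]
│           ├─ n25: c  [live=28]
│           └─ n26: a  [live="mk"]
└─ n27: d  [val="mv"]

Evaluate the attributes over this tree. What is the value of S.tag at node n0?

29

1. n3.live = 30  [terminal]
2. n6.val = "mu"  [terminal]
3. n7.val = "uq"  [terminal]
4. n5.val = true  [true]
5. n5.sig = "muuq"  [d₀.val ++ d₁.val]
6. n5.acc = true  [true]
7. n5.off = "uqmu"  [d₁.val ++ d₀.val]
8. n9.live = "vn"  [terminal]
9. n8.val = false  [false]
10. n8.sig = "vnx"  [a.live ++ "x"]
11. n8.acc = false  [false]
12. n8.off = "vny"  [a.live ++ "y"]
13. n4.lim = 28  [len(B₁.sig) + 25]
14. n4.tag = -3  [len(B₁.sig) - 6]
15. n4.key = "vnxvny"  [B₁.sig ++ B₁.off]
16. n10.live = 25  [terminal]
17. n2.lim = 2  [S₁.tag + 5]
18. n2.tag = 4  [S₁.lim + c₁.live - 49]
19. n2.key = "vnxvnyy"  [S₁.key ++ "y"]
20. n11.live = 21  [S.tag + 17]
21. n12.live = "mw"  [terminal]
22. n11.tag = false  [A.live > 21]
23. n11.mk = 28  [A.live * 2 - 14]
24. n11.env = 2  [A.live - 19]
25. n1.val = true  [true]
26. n1.sig = "vnxvnyyq"  [S.key ++ "q"]
27. n1.acc = true  [A.tag == false]
28. n1.off = "vnxvnyyx"  [S.key ++ "x"]
29. n13.live = 20  [len(B.sig) + 12]
30. n17.val = "xz"  [terminal]
31. n18.live = "kn"  [terminal]
32. n16.val = true  [true]
33. n16.sig = "xzm"  [d.val ++ "m"]
34. n16.acc = true  [true]
35. n16.off = "knu"  [a.live ++ "u"]
36. n20.val = "rx"  [terminal]
37. n19.lim = 14  [len(d.val) + 12]
38. n19.tag = 8  [8]
39. n19.key = "mk"  ["mk"]
40. n21.live = "vk"  [terminal]
41. n15.val = false  [B₁.acc == false]
42. n15.sig = "mk"  [if B₁.acc then S.key else "k"]
43. n15.acc = true  [B₁.acc and B₁.val]
44. n15.off = "nk"  ["nk"]
45. n23.key = "qx"  ["qx"]
46. n24.live = 12  [terminal]
47. n25.live = 28  [terminal]
48. n26.live = "mk"  [terminal]
49. n23.mk = -9  [c₁.live - 37]
50. n23.off = -4  [c₀.live + c₁.live - 44]
51. n23.lim = false  [c₀.live > 12]
52. n22.lim = -5  [D.off - 1]
53. n22.tag = 29  [D.mk + 38]
54. n22.key = "kq"  ["kq"]
55. n14.val = true  [S.lim > -6]
56. n14.sig = "mkkq"  [B₁.sig ++ S.key]
57. n14.acc = false  [S.tag > 29]
58. n14.off = "kqv"  [S.key ++ "v"]
59. n13.tag = true  [A.live > 19]
60. n13.mk = 30  [len(B.off) + 27]
61. n13.env = 27  [len(B.sig) + 23]
62. n27.val = "mv"  [terminal]
63. n0.lim = 14  [A.env - 13]
64. n0.tag = 29  [A.mk + A.env - 28]
65. n0.key = "nvnxvnyyx"  ["n" ++ B.off]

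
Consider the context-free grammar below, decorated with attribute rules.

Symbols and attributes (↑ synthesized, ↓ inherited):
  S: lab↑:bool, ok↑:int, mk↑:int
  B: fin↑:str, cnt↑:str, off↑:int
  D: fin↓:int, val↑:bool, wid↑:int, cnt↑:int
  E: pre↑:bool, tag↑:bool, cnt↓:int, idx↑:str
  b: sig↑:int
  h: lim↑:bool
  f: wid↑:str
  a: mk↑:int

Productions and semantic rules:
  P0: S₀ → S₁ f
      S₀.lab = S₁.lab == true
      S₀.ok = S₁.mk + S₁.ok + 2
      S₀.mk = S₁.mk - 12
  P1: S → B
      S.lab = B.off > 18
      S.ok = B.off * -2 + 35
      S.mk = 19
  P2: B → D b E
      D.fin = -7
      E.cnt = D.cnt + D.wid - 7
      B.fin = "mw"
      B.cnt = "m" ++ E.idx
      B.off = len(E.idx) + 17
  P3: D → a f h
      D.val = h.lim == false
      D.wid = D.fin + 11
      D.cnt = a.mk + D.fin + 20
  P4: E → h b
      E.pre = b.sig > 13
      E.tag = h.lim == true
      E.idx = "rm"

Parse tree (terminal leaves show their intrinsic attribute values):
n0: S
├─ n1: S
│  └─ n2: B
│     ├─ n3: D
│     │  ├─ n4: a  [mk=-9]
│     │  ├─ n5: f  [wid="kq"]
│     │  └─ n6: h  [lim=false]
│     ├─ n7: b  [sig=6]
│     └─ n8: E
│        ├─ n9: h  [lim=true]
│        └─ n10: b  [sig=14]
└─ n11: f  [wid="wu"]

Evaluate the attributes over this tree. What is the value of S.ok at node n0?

18

1. n3.fin = -7  [-7]
2. n4.mk = -9  [terminal]
3. n5.wid = "kq"  [terminal]
4. n6.lim = false  [terminal]
5. n3.val = true  [h.lim == false]
6. n3.wid = 4  [D.fin + 11]
7. n3.cnt = 4  [a.mk + D.fin + 20]
8. n7.sig = 6  [terminal]
9. n8.cnt = 1  [D.cnt + D.wid - 7]
10. n9.lim = true  [terminal]
11. n10.sig = 14  [terminal]
12. n8.pre = true  [b.sig > 13]
13. n8.tag = true  [h.lim == true]
14. n8.idx = "rm"  ["rm"]
15. n2.fin = "mw"  ["mw"]
16. n2.cnt = "mrm"  ["m" ++ E.idx]
17. n2.off = 19  [len(E.idx) + 17]
18. n1.lab = true  [B.off > 18]
19. n1.ok = -3  [B.off * -2 + 35]
20. n1.mk = 19  [19]
21. n11.wid = "wu"  [terminal]
22. n0.lab = true  [S₁.lab == true]
23. n0.ok = 18  [S₁.mk + S₁.ok + 2]
24. n0.mk = 7  [S₁.mk - 12]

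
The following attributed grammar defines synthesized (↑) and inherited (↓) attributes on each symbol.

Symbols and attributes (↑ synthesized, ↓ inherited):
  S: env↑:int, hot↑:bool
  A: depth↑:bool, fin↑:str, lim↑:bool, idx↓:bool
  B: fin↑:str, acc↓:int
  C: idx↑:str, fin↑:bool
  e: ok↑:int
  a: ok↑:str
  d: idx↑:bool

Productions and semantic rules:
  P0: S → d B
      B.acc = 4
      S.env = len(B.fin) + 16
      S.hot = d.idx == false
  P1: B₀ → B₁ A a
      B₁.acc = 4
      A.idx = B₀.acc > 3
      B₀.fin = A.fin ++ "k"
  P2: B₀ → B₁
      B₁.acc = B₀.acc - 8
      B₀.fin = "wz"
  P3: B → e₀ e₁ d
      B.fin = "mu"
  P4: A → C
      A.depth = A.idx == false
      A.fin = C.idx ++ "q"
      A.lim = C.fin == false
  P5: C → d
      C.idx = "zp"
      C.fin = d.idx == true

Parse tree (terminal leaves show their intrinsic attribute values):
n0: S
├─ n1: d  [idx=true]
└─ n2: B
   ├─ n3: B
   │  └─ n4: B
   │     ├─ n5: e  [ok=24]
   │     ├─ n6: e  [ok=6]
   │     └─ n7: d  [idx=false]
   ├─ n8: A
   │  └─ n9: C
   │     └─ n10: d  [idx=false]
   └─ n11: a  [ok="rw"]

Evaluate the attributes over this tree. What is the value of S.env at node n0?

1. n1.idx = true  [terminal]
2. n2.acc = 4  [4]
3. n3.acc = 4  [4]
4. n4.acc = -4  [B₀.acc - 8]
5. n5.ok = 24  [terminal]
6. n6.ok = 6  [terminal]
7. n7.idx = false  [terminal]
8. n4.fin = "mu"  ["mu"]
9. n3.fin = "wz"  ["wz"]
10. n8.idx = true  [B₀.acc > 3]
11. n10.idx = false  [terminal]
12. n9.idx = "zp"  ["zp"]
13. n9.fin = false  [d.idx == true]
14. n8.depth = false  [A.idx == false]
15. n8.fin = "zpq"  [C.idx ++ "q"]
16. n8.lim = true  [C.fin == false]
17. n11.ok = "rw"  [terminal]
18. n2.fin = "zpqk"  [A.fin ++ "k"]
19. n0.env = 20  [len(B.fin) + 16]
20. n0.hot = false  [d.idx == false]

20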